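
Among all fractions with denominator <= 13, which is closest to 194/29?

87/13

Expand x = 194/29 as a continued fraction with the Euclidean algorithm:
  194 = 6*29 + 20, so a_0 = 6.
  29 = 1*20 + 9, so a_1 = 1.
  20 = 2*9 + 2, so a_2 = 2.
  9 = 4*2 + 1, so a_3 = 4.
  2 = 2*1 + 0, so a_4 = 2.
so x = [6; 1, 2, 4, 2].
Convergents (p_i = a_i*p_{i-1} + p_{i-2}, q_i = a_i*q_{i-1} + q_{i-2} with p_{-2}=0, p_{-1}=1, q_{-2}=1, q_{-1}=0), until the denominator exceeds 13:
  i=0: a_0=6, p_0 = 6*1 + 0 = 6, q_0 = 6*0 + 1 = 1.
  i=1: a_1=1, p_1 = 1*6 + 1 = 7, q_1 = 1*1 + 0 = 1.
  i=2: a_2=2, p_2 = 2*7 + 6 = 20, q_2 = 2*1 + 1 = 3.
  i=3: a_3=4, p_3 = 4*20 + 7 = 87, q_3 = 4*3 + 1 = 13.
  i=4: a_4=2, p_4 = 2*87 + 20 = 194, q_4 = 2*13 + 3 = 29.
q_4 = 29 > 13, so the last convergent with denominator <= 13 is p_3/q_3 = 87/13.
The closest fraction with denominator <= 13 is either p_3/q_3 or the intermediate fraction (k*p_3 + p_2)/(k*q_3 + q_2) with the largest k >= 1 whose denominator stays <= 13; these approach x as k grows, and every other convergent or intermediate fraction in range is farther away.
Largest k: floor((13 - q_2)/q_3) = floor((13 - 3)/13) = 0.
Since k = 0, no intermediate fraction beyond p_3/q_3 has denominator <= 13, so the convergent 87/13 is the closest (its error is |194*13 - 87*29|/(29*13) = 1/377).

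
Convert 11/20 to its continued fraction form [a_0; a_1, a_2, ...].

Run the Euclidean algorithm on 11 and 20; the successive quotients are the partial quotients a_0, a_1, ... (each step inverts the fractional part left over by the previous one):
  11 = 0*20 + 11, so a_0 = 0.
  20 = 1*11 + 9, so a_1 = 1.
  11 = 1*9 + 2, so a_2 = 1.
  9 = 4*2 + 1, so a_3 = 4.
  2 = 2*1 + 0, so a_4 = 2.
The remainder reaches 0 after 5 divisions, so the expansion has 5 partial quotients, read off in order.

[0; 1, 1, 4, 2]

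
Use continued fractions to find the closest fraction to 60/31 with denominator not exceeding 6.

2/1

Expand x = 60/31 as a continued fraction with the Euclidean algorithm:
  60 = 1*31 + 29, so a_0 = 1.
  31 = 1*29 + 2, so a_1 = 1.
  29 = 14*2 + 1, so a_2 = 14.
  2 = 2*1 + 0, so a_3 = 2.
so x = [1; 1, 14, 2].
Convergents (p_i = a_i*p_{i-1} + p_{i-2}, q_i = a_i*q_{i-1} + q_{i-2} with p_{-2}=0, p_{-1}=1, q_{-2}=1, q_{-1}=0), until the denominator exceeds 6:
  i=0: a_0=1, p_0 = 1*1 + 0 = 1, q_0 = 1*0 + 1 = 1.
  i=1: a_1=1, p_1 = 1*1 + 1 = 2, q_1 = 1*1 + 0 = 1.
  i=2: a_2=14, p_2 = 14*2 + 1 = 29, q_2 = 14*1 + 1 = 15.
q_2 = 15 > 6, so the last convergent with denominator <= 6 is p_1/q_1 = 2/1.
The closest fraction with denominator <= 6 is either p_1/q_1 or the intermediate fraction (k*p_1 + p_0)/(k*q_1 + q_0) with the largest k >= 1 whose denominator stays <= 6; these approach x as k grows, and every other convergent or intermediate fraction in range is farther away.
Largest k: floor((6 - q_0)/q_1) = floor((6 - 1)/1) = 5.
That gives (5*2 + 1)/(5*1 + 1) = 11/6.
Compare the errors: |x - 2/1| = |60*1 - 2*31|/(31*1) = 2/31, and |x - 11/6| = |60*6 - 11*31|/(31*6) = 19/186.
Cross-multiplying, 2*186 = 372 < 589 = 19*31, so 2/31 is smaller: the convergent 2/1 is closer to x than 11/6.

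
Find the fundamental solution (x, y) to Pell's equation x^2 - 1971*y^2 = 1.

(x, y) = (1620674, 36505)

First expand sqrt(1971) as a continued fraction. With x_i = (sqrt(1971) + m_i)/d_i and (m_0, d_0) = (0, 1): a_0 = floor(sqrt(1971)) = 44, since 44^2 = 1936 <= 1971 < 2025 = 45^2.
Iterate m_{i+1} = d_i*a_i - m_i, d_{i+1} = (1971 - m_{i+1}^2)/d_i, a_{i+1} = floor((a_0 + m_{i+1})/d_{i+1}):
  m_1 = 1*44 - 0 = 44, d_1 = (1971 - 44^2)/1 = 35/1 = 35, a_1 = floor((44 + 44)/35) = 2.
  m_2 = 35*2 - 44 = 26, d_2 = (1971 - 26^2)/35 = 1295/35 = 37, a_2 = floor((44 + 26)/37) = 1.
  m_3 = 37*1 - 26 = 11, d_3 = (1971 - 11^2)/37 = 1850/37 = 50, a_3 = floor((44 + 11)/50) = 1.
  m_4 = 50*1 - 11 = 39, d_4 = (1971 - 39^2)/50 = 450/50 = 9, a_4 = floor((44 + 39)/9) = 9.
  m_5 = 9*9 - 39 = 42, d_5 = (1971 - 42^2)/9 = 207/9 = 23, a_5 = floor((44 + 42)/23) = 3.
  m_6 = 23*3 - 42 = 27, d_6 = (1971 - 27^2)/23 = 1242/23 = 54, a_6 = floor((44 + 27)/54) = 1.
  m_7 = 54*1 - 27 = 27, d_7 = (1971 - 27^2)/54 = 1242/54 = 23, a_7 = floor((44 + 27)/23) = 3.
  m_8 = 23*3 - 27 = 42, d_8 = (1971 - 42^2)/23 = 207/23 = 9, a_8 = floor((44 + 42)/9) = 9.
  m_9 = 9*9 - 42 = 39, d_9 = (1971 - 39^2)/9 = 450/9 = 50, a_9 = floor((44 + 39)/50) = 1.
  m_10 = 50*1 - 39 = 11, d_10 = (1971 - 11^2)/50 = 1850/50 = 37, a_10 = floor((44 + 11)/37) = 1.
  m_11 = 37*1 - 11 = 26, d_11 = (1971 - 26^2)/37 = 1295/37 = 35, a_11 = floor((44 + 26)/35) = 2.
  m_12 = 35*2 - 26 = 44, d_12 = (1971 - 44^2)/35 = 35/35 = 1, a_12 = floor((44 + 44)/1) = 88.
  m_13 = 1*88 - 44 = 44, d_13 = (1971 - 44^2)/1 = 35/1 = 35: (m_13, d_13) = (m_1, d_1) = (44, 35), so from here the quotients repeat a_1, ..., a_12; the period length is 12.
So sqrt(1971) = [44; (2, 1, 1, 9, 3, 1, 3, 9, 1, 1, 2, 88)] with period length k = 12.
k is even, so the fundamental solution of x^2 - 1971y^2 = 1 is (p_{k-1}, q_{k-1}) = (p_11, q_11); compute convergents through index 11.
Convergents (p_i = a_i*p_{i-1} + p_{i-2}, q_i = a_i*q_{i-1} + q_{i-2} with p_{-2}=0, p_{-1}=1, q_{-2}=1, q_{-1}=0):
  i=0: a_0=44, p_0 = 44*1 + 0 = 44, q_0 = 44*0 + 1 = 1.
  i=1: a_1=2, p_1 = 2*44 + 1 = 89, q_1 = 2*1 + 0 = 2.
  i=2: a_2=1, p_2 = 1*89 + 44 = 133, q_2 = 1*2 + 1 = 3.
  i=3: a_3=1, p_3 = 1*133 + 89 = 222, q_3 = 1*3 + 2 = 5.
  i=4: a_4=9, p_4 = 9*222 + 133 = 2131, q_4 = 9*5 + 3 = 48.
  i=5: a_5=3, p_5 = 3*2131 + 222 = 6615, q_5 = 3*48 + 5 = 149.
  i=6: a_6=1, p_6 = 1*6615 + 2131 = 8746, q_6 = 1*149 + 48 = 197.
  i=7: a_7=3, p_7 = 3*8746 + 6615 = 32853, q_7 = 3*197 + 149 = 740.
  i=8: a_8=9, p_8 = 9*32853 + 8746 = 304423, q_8 = 9*740 + 197 = 6857.
  i=9: a_9=1, p_9 = 1*304423 + 32853 = 337276, q_9 = 1*6857 + 740 = 7597.
  i=10: a_10=1, p_10 = 1*337276 + 304423 = 641699, q_10 = 1*7597 + 6857 = 14454.
  i=11: a_11=2, p_11 = 2*641699 + 337276 = 1620674, q_11 = 2*14454 + 7597 = 36505.
Check: 1620674^2 - 1971*36505^2 = 2626584214276 - 2626584214275 = 1, so (x, y) = (1620674, 36505) solves the equation, and by the theorem it is the least positive solution.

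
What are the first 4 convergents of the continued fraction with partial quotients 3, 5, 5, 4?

3/1, 16/5, 83/26, 348/109

Using the convergent recurrence p_i = a_i*p_{i-1} + p_{i-2}, q_i = a_i*q_{i-1} + q_{i-2} with p_{-2}=0, p_{-1}=1, q_{-2}=1, q_{-1}=0:
  i=0: a_0=3, p_0 = 3*1 + 0 = 3, q_0 = 3*0 + 1 = 1.
  i=1: a_1=5, p_1 = 5*3 + 1 = 16, q_1 = 5*1 + 0 = 5.
  i=2: a_2=5, p_2 = 5*16 + 3 = 83, q_2 = 5*5 + 1 = 26.
  i=3: a_3=4, p_3 = 4*83 + 16 = 348, q_3 = 4*26 + 5 = 109.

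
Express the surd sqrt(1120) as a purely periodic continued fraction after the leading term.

Write x_i = (sqrt(1120) + m_i)/d_i with (m_0, d_0) = (0, 1). a_0 = floor(sqrt(1120)) = 33, since 33^2 = 1089 <= 1120 < 1156 = 34^2.
Iterate m_{i+1} = d_i*a_i - m_i, d_{i+1} = (1120 - m_{i+1}^2)/d_i, a_{i+1} = floor((a_0 + m_{i+1})/d_{i+1}):
  m_1 = 1*33 - 0 = 33, d_1 = (1120 - 33^2)/1 = 31/1 = 31, a_1 = floor((33 + 33)/31) = 2.
  m_2 = 31*2 - 33 = 29, d_2 = (1120 - 29^2)/31 = 279/31 = 9, a_2 = floor((33 + 29)/9) = 6.
  m_3 = 9*6 - 29 = 25, d_3 = (1120 - 25^2)/9 = 495/9 = 55, a_3 = floor((33 + 25)/55) = 1.
  m_4 = 55*1 - 25 = 30, d_4 = (1120 - 30^2)/55 = 220/55 = 4, a_4 = floor((33 + 30)/4) = 15.
  m_5 = 4*15 - 30 = 30, d_5 = (1120 - 30^2)/4 = 220/4 = 55, a_5 = floor((33 + 30)/55) = 1.
  m_6 = 55*1 - 30 = 25, d_6 = (1120 - 25^2)/55 = 495/55 = 9, a_6 = floor((33 + 25)/9) = 6.
  m_7 = 9*6 - 25 = 29, d_7 = (1120 - 29^2)/9 = 279/9 = 31, a_7 = floor((33 + 29)/31) = 2.
  m_8 = 31*2 - 29 = 33, d_8 = (1120 - 33^2)/31 = 31/31 = 1, a_8 = floor((33 + 33)/1) = 66.
  m_9 = 1*66 - 33 = 33, d_9 = (1120 - 33^2)/1 = 31/1 = 31: (m_9, d_9) = (m_1, d_1) = (33, 31), so from here the quotients repeat a_1, ..., a_8; the period length is 8.
Hence the expansion of sqrt(1120) is a_0 = 33 followed by the repeating block 2, 6, 1, 15, 1, 6, 2, 66 (period 8).

[33; (2, 6, 1, 15, 1, 6, 2, 66)]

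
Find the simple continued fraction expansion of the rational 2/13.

Run the Euclidean algorithm on 2 and 13; the successive quotients are the partial quotients a_0, a_1, ... (each step inverts the fractional part left over by the previous one):
  2 = 0*13 + 2, so a_0 = 0.
  13 = 6*2 + 1, so a_1 = 6.
  2 = 2*1 + 0, so a_2 = 2.
The remainder reaches 0 after 3 divisions, so the expansion has 3 partial quotients, read off in order.

[0; 6, 2]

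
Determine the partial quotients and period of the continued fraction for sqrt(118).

[10; (1, 6, 3, 2, 10, 2, 3, 6, 1, 20)]

Write x_i = (sqrt(118) + m_i)/d_i with (m_0, d_0) = (0, 1). a_0 = floor(sqrt(118)) = 10, since 10^2 = 100 <= 118 < 121 = 11^2.
Iterate m_{i+1} = d_i*a_i - m_i, d_{i+1} = (118 - m_{i+1}^2)/d_i, a_{i+1} = floor((a_0 + m_{i+1})/d_{i+1}):
  m_1 = 1*10 - 0 = 10, d_1 = (118 - 10^2)/1 = 18/1 = 18, a_1 = floor((10 + 10)/18) = 1.
  m_2 = 18*1 - 10 = 8, d_2 = (118 - 8^2)/18 = 54/18 = 3, a_2 = floor((10 + 8)/3) = 6.
  m_3 = 3*6 - 8 = 10, d_3 = (118 - 10^2)/3 = 18/3 = 6, a_3 = floor((10 + 10)/6) = 3.
  m_4 = 6*3 - 10 = 8, d_4 = (118 - 8^2)/6 = 54/6 = 9, a_4 = floor((10 + 8)/9) = 2.
  m_5 = 9*2 - 8 = 10, d_5 = (118 - 10^2)/9 = 18/9 = 2, a_5 = floor((10 + 10)/2) = 10.
  m_6 = 2*10 - 10 = 10, d_6 = (118 - 10^2)/2 = 18/2 = 9, a_6 = floor((10 + 10)/9) = 2.
  m_7 = 9*2 - 10 = 8, d_7 = (118 - 8^2)/9 = 54/9 = 6, a_7 = floor((10 + 8)/6) = 3.
  m_8 = 6*3 - 8 = 10, d_8 = (118 - 10^2)/6 = 18/6 = 3, a_8 = floor((10 + 10)/3) = 6.
  m_9 = 3*6 - 10 = 8, d_9 = (118 - 8^2)/3 = 54/3 = 18, a_9 = floor((10 + 8)/18) = 1.
  m_10 = 18*1 - 8 = 10, d_10 = (118 - 10^2)/18 = 18/18 = 1, a_10 = floor((10 + 10)/1) = 20.
  m_11 = 1*20 - 10 = 10, d_11 = (118 - 10^2)/1 = 18/1 = 18: (m_11, d_11) = (m_1, d_1) = (10, 18), so from here the quotients repeat a_1, ..., a_10; the period length is 10.
Hence the expansion of sqrt(118) is a_0 = 10 followed by the repeating block 1, 6, 3, 2, 10, 2, 3, 6, 1, 20 (period 10).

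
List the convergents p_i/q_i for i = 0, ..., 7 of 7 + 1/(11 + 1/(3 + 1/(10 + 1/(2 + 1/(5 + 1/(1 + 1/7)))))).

Using the convergent recurrence p_i = a_i*p_{i-1} + p_{i-2}, q_i = a_i*q_{i-1} + q_{i-2} with p_{-2}=0, p_{-1}=1, q_{-2}=1, q_{-1}=0:
  i=0: a_0=7, p_0 = 7*1 + 0 = 7, q_0 = 7*0 + 1 = 1.
  i=1: a_1=11, p_1 = 11*7 + 1 = 78, q_1 = 11*1 + 0 = 11.
  i=2: a_2=3, p_2 = 3*78 + 7 = 241, q_2 = 3*11 + 1 = 34.
  i=3: a_3=10, p_3 = 10*241 + 78 = 2488, q_3 = 10*34 + 11 = 351.
  i=4: a_4=2, p_4 = 2*2488 + 241 = 5217, q_4 = 2*351 + 34 = 736.
  i=5: a_5=5, p_5 = 5*5217 + 2488 = 28573, q_5 = 5*736 + 351 = 4031.
  i=6: a_6=1, p_6 = 1*28573 + 5217 = 33790, q_6 = 1*4031 + 736 = 4767.
  i=7: a_7=7, p_7 = 7*33790 + 28573 = 265103, q_7 = 7*4767 + 4031 = 37400.

7/1, 78/11, 241/34, 2488/351, 5217/736, 28573/4031, 33790/4767, 265103/37400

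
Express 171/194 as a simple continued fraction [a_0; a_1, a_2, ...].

[0; 1, 7, 2, 3, 3]

Run the Euclidean algorithm on 171 and 194; the successive quotients are the partial quotients a_0, a_1, ... (each step inverts the fractional part left over by the previous one):
  171 = 0*194 + 171, so a_0 = 0.
  194 = 1*171 + 23, so a_1 = 1.
  171 = 7*23 + 10, so a_2 = 7.
  23 = 2*10 + 3, so a_3 = 2.
  10 = 3*3 + 1, so a_4 = 3.
  3 = 3*1 + 0, so a_5 = 3.
The remainder reaches 0 after 6 divisions, so the expansion has 6 partial quotients, read off in order.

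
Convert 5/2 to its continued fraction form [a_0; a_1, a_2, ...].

[2; 2]

Run the Euclidean algorithm on 5 and 2; the successive quotients are the partial quotients a_0, a_1, ... (each step inverts the fractional part left over by the previous one):
  5 = 2*2 + 1, so a_0 = 2.
  2 = 2*1 + 0, so a_1 = 2.
The remainder reaches 0 after 2 divisions, so the expansion has 2 partial quotients, read off in order.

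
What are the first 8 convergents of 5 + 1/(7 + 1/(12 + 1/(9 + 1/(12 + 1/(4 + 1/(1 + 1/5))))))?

Using the convergent recurrence p_i = a_i*p_{i-1} + p_{i-2}, q_i = a_i*q_{i-1} + q_{i-2} with p_{-2}=0, p_{-1}=1, q_{-2}=1, q_{-1}=0:
  i=0: a_0=5, p_0 = 5*1 + 0 = 5, q_0 = 5*0 + 1 = 1.
  i=1: a_1=7, p_1 = 7*5 + 1 = 36, q_1 = 7*1 + 0 = 7.
  i=2: a_2=12, p_2 = 12*36 + 5 = 437, q_2 = 12*7 + 1 = 85.
  i=3: a_3=9, p_3 = 9*437 + 36 = 3969, q_3 = 9*85 + 7 = 772.
  i=4: a_4=12, p_4 = 12*3969 + 437 = 48065, q_4 = 12*772 + 85 = 9349.
  i=5: a_5=4, p_5 = 4*48065 + 3969 = 196229, q_5 = 4*9349 + 772 = 38168.
  i=6: a_6=1, p_6 = 1*196229 + 48065 = 244294, q_6 = 1*38168 + 9349 = 47517.
  i=7: a_7=5, p_7 = 5*244294 + 196229 = 1417699, q_7 = 5*47517 + 38168 = 275753.

5/1, 36/7, 437/85, 3969/772, 48065/9349, 196229/38168, 244294/47517, 1417699/275753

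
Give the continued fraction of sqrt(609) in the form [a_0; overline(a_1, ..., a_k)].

Write x_i = (sqrt(609) + m_i)/d_i with (m_0, d_0) = (0, 1). a_0 = floor(sqrt(609)) = 24, since 24^2 = 576 <= 609 < 625 = 25^2.
Iterate m_{i+1} = d_i*a_i - m_i, d_{i+1} = (609 - m_{i+1}^2)/d_i, a_{i+1} = floor((a_0 + m_{i+1})/d_{i+1}):
  m_1 = 1*24 - 0 = 24, d_1 = (609 - 24^2)/1 = 33/1 = 33, a_1 = floor((24 + 24)/33) = 1.
  m_2 = 33*1 - 24 = 9, d_2 = (609 - 9^2)/33 = 528/33 = 16, a_2 = floor((24 + 9)/16) = 2.
  m_3 = 16*2 - 9 = 23, d_3 = (609 - 23^2)/16 = 80/16 = 5, a_3 = floor((24 + 23)/5) = 9.
  m_4 = 5*9 - 23 = 22, d_4 = (609 - 22^2)/5 = 125/5 = 25, a_4 = floor((24 + 22)/25) = 1.
  m_5 = 25*1 - 22 = 3, d_5 = (609 - 3^2)/25 = 600/25 = 24, a_5 = floor((24 + 3)/24) = 1.
  m_6 = 24*1 - 3 = 21, d_6 = (609 - 21^2)/24 = 168/24 = 7, a_6 = floor((24 + 21)/7) = 6.
  m_7 = 7*6 - 21 = 21, d_7 = (609 - 21^2)/7 = 168/7 = 24, a_7 = floor((24 + 21)/24) = 1.
  m_8 = 24*1 - 21 = 3, d_8 = (609 - 3^2)/24 = 600/24 = 25, a_8 = floor((24 + 3)/25) = 1.
  m_9 = 25*1 - 3 = 22, d_9 = (609 - 22^2)/25 = 125/25 = 5, a_9 = floor((24 + 22)/5) = 9.
  m_10 = 5*9 - 22 = 23, d_10 = (609 - 23^2)/5 = 80/5 = 16, a_10 = floor((24 + 23)/16) = 2.
  m_11 = 16*2 - 23 = 9, d_11 = (609 - 9^2)/16 = 528/16 = 33, a_11 = floor((24 + 9)/33) = 1.
  m_12 = 33*1 - 9 = 24, d_12 = (609 - 24^2)/33 = 33/33 = 1, a_12 = floor((24 + 24)/1) = 48.
  m_13 = 1*48 - 24 = 24, d_13 = (609 - 24^2)/1 = 33/1 = 33: (m_13, d_13) = (m_1, d_1) = (24, 33), so from here the quotients repeat a_1, ..., a_12; the period length is 12.
Hence the expansion of sqrt(609) is a_0 = 24 followed by the repeating block 1, 2, 9, 1, 1, 6, 1, 1, 9, 2, 1, 48 (period 12).

[24; overline(1, 2, 9, 1, 1, 6, 1, 1, 9, 2, 1, 48)]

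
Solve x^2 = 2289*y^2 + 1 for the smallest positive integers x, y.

(x, y) = (2883049, 60260)

First expand sqrt(2289) as a continued fraction. With x_i = (sqrt(2289) + m_i)/d_i and (m_0, d_0) = (0, 1): a_0 = floor(sqrt(2289)) = 47, since 47^2 = 2209 <= 2289 < 2304 = 48^2.
Iterate m_{i+1} = d_i*a_i - m_i, d_{i+1} = (2289 - m_{i+1}^2)/d_i, a_{i+1} = floor((a_0 + m_{i+1})/d_{i+1}):
  m_1 = 1*47 - 0 = 47, d_1 = (2289 - 47^2)/1 = 80/1 = 80, a_1 = floor((47 + 47)/80) = 1.
  m_2 = 80*1 - 47 = 33, d_2 = (2289 - 33^2)/80 = 1200/80 = 15, a_2 = floor((47 + 33)/15) = 5.
  m_3 = 15*5 - 33 = 42, d_3 = (2289 - 42^2)/15 = 525/15 = 35, a_3 = floor((47 + 42)/35) = 2.
  m_4 = 35*2 - 42 = 28, d_4 = (2289 - 28^2)/35 = 1505/35 = 43, a_4 = floor((47 + 28)/43) = 1.
  m_5 = 43*1 - 28 = 15, d_5 = (2289 - 15^2)/43 = 2064/43 = 48, a_5 = floor((47 + 15)/48) = 1.
  m_6 = 48*1 - 15 = 33, d_6 = (2289 - 33^2)/48 = 1200/48 = 25, a_6 = floor((47 + 33)/25) = 3.
  m_7 = 25*3 - 33 = 42, d_7 = (2289 - 42^2)/25 = 525/25 = 21, a_7 = floor((47 + 42)/21) = 4.
  m_8 = 21*4 - 42 = 42, d_8 = (2289 - 42^2)/21 = 525/21 = 25, a_8 = floor((47 + 42)/25) = 3.
  m_9 = 25*3 - 42 = 33, d_9 = (2289 - 33^2)/25 = 1200/25 = 48, a_9 = floor((47 + 33)/48) = 1.
  m_10 = 48*1 - 33 = 15, d_10 = (2289 - 15^2)/48 = 2064/48 = 43, a_10 = floor((47 + 15)/43) = 1.
  m_11 = 43*1 - 15 = 28, d_11 = (2289 - 28^2)/43 = 1505/43 = 35, a_11 = floor((47 + 28)/35) = 2.
  m_12 = 35*2 - 28 = 42, d_12 = (2289 - 42^2)/35 = 525/35 = 15, a_12 = floor((47 + 42)/15) = 5.
  m_13 = 15*5 - 42 = 33, d_13 = (2289 - 33^2)/15 = 1200/15 = 80, a_13 = floor((47 + 33)/80) = 1.
  m_14 = 80*1 - 33 = 47, d_14 = (2289 - 47^2)/80 = 80/80 = 1, a_14 = floor((47 + 47)/1) = 94.
  m_15 = 1*94 - 47 = 47, d_15 = (2289 - 47^2)/1 = 80/1 = 80: (m_15, d_15) = (m_1, d_1) = (47, 80), so from here the quotients repeat a_1, ..., a_14; the period length is 14.
So sqrt(2289) = [47; (1, 5, 2, 1, 1, 3, 4, 3, 1, 1, 2, 5, 1, 94)] with period length k = 14.
k is even, so the fundamental solution of x^2 - 2289y^2 = 1 is (p_{k-1}, q_{k-1}) = (p_13, q_13); compute convergents through index 13.
Convergents (p_i = a_i*p_{i-1} + p_{i-2}, q_i = a_i*q_{i-1} + q_{i-2} with p_{-2}=0, p_{-1}=1, q_{-2}=1, q_{-1}=0):
  i=0: a_0=47, p_0 = 47*1 + 0 = 47, q_0 = 47*0 + 1 = 1.
  i=1: a_1=1, p_1 = 1*47 + 1 = 48, q_1 = 1*1 + 0 = 1.
  i=2: a_2=5, p_2 = 5*48 + 47 = 287, q_2 = 5*1 + 1 = 6.
  i=3: a_3=2, p_3 = 2*287 + 48 = 622, q_3 = 2*6 + 1 = 13.
  i=4: a_4=1, p_4 = 1*622 + 287 = 909, q_4 = 1*13 + 6 = 19.
  i=5: a_5=1, p_5 = 1*909 + 622 = 1531, q_5 = 1*19 + 13 = 32.
  i=6: a_6=3, p_6 = 3*1531 + 909 = 5502, q_6 = 3*32 + 19 = 115.
  i=7: a_7=4, p_7 = 4*5502 + 1531 = 23539, q_7 = 4*115 + 32 = 492.
  i=8: a_8=3, p_8 = 3*23539 + 5502 = 76119, q_8 = 3*492 + 115 = 1591.
  i=9: a_9=1, p_9 = 1*76119 + 23539 = 99658, q_9 = 1*1591 + 492 = 2083.
  i=10: a_10=1, p_10 = 1*99658 + 76119 = 175777, q_10 = 1*2083 + 1591 = 3674.
  i=11: a_11=2, p_11 = 2*175777 + 99658 = 451212, q_11 = 2*3674 + 2083 = 9431.
  i=12: a_12=5, p_12 = 5*451212 + 175777 = 2431837, q_12 = 5*9431 + 3674 = 50829.
  i=13: a_13=1, p_13 = 1*2431837 + 451212 = 2883049, q_13 = 1*50829 + 9431 = 60260.
Check: 2883049^2 - 2289*60260^2 = 8311971536401 - 8311971536400 = 1, so (x, y) = (2883049, 60260) solves the equation, and by the theorem it is the least positive solution.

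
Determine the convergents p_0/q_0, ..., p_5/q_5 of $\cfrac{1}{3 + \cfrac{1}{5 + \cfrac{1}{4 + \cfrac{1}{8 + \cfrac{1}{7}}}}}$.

Using the convergent recurrence p_i = a_i*p_{i-1} + p_{i-2}, q_i = a_i*q_{i-1} + q_{i-2} with p_{-2}=0, p_{-1}=1, q_{-2}=1, q_{-1}=0:
  i=0: a_0=0, p_0 = 0*1 + 0 = 0, q_0 = 0*0 + 1 = 1.
  i=1: a_1=3, p_1 = 3*0 + 1 = 1, q_1 = 3*1 + 0 = 3.
  i=2: a_2=5, p_2 = 5*1 + 0 = 5, q_2 = 5*3 + 1 = 16.
  i=3: a_3=4, p_3 = 4*5 + 1 = 21, q_3 = 4*16 + 3 = 67.
  i=4: a_4=8, p_4 = 8*21 + 5 = 173, q_4 = 8*67 + 16 = 552.
  i=5: a_5=7, p_5 = 7*173 + 21 = 1232, q_5 = 7*552 + 67 = 3931.

0/1, 1/3, 5/16, 21/67, 173/552, 1232/3931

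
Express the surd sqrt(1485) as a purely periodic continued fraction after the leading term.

Write x_i = (sqrt(1485) + m_i)/d_i with (m_0, d_0) = (0, 1). a_0 = floor(sqrt(1485)) = 38, since 38^2 = 1444 <= 1485 < 1521 = 39^2.
Iterate m_{i+1} = d_i*a_i - m_i, d_{i+1} = (1485 - m_{i+1}^2)/d_i, a_{i+1} = floor((a_0 + m_{i+1})/d_{i+1}):
  m_1 = 1*38 - 0 = 38, d_1 = (1485 - 38^2)/1 = 41/1 = 41, a_1 = floor((38 + 38)/41) = 1.
  m_2 = 41*1 - 38 = 3, d_2 = (1485 - 3^2)/41 = 1476/41 = 36, a_2 = floor((38 + 3)/36) = 1.
  m_3 = 36*1 - 3 = 33, d_3 = (1485 - 33^2)/36 = 396/36 = 11, a_3 = floor((38 + 33)/11) = 6.
  m_4 = 11*6 - 33 = 33, d_4 = (1485 - 33^2)/11 = 396/11 = 36, a_4 = floor((38 + 33)/36) = 1.
  m_5 = 36*1 - 33 = 3, d_5 = (1485 - 3^2)/36 = 1476/36 = 41, a_5 = floor((38 + 3)/41) = 1.
  m_6 = 41*1 - 3 = 38, d_6 = (1485 - 38^2)/41 = 41/41 = 1, a_6 = floor((38 + 38)/1) = 76.
  m_7 = 1*76 - 38 = 38, d_7 = (1485 - 38^2)/1 = 41/1 = 41: (m_7, d_7) = (m_1, d_1) = (38, 41), so from here the quotients repeat a_1, ..., a_6; the period length is 6.
Hence the expansion of sqrt(1485) is a_0 = 38 followed by the repeating block 1, 1, 6, 1, 1, 76 (period 6).

[38; (1, 1, 6, 1, 1, 76)]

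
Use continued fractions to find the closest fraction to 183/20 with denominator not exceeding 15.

Expand x = 183/20 as a continued fraction with the Euclidean algorithm:
  183 = 9*20 + 3, so a_0 = 9.
  20 = 6*3 + 2, so a_1 = 6.
  3 = 1*2 + 1, so a_2 = 1.
  2 = 2*1 + 0, so a_3 = 2.
so x = [9; 6, 1, 2].
Convergents (p_i = a_i*p_{i-1} + p_{i-2}, q_i = a_i*q_{i-1} + q_{i-2} with p_{-2}=0, p_{-1}=1, q_{-2}=1, q_{-1}=0), until the denominator exceeds 15:
  i=0: a_0=9, p_0 = 9*1 + 0 = 9, q_0 = 9*0 + 1 = 1.
  i=1: a_1=6, p_1 = 6*9 + 1 = 55, q_1 = 6*1 + 0 = 6.
  i=2: a_2=1, p_2 = 1*55 + 9 = 64, q_2 = 1*6 + 1 = 7.
  i=3: a_3=2, p_3 = 2*64 + 55 = 183, q_3 = 2*7 + 6 = 20.
q_3 = 20 > 15, so the last convergent with denominator <= 15 is p_2/q_2 = 64/7.
The closest fraction with denominator <= 15 is either p_2/q_2 or the intermediate fraction (k*p_2 + p_1)/(k*q_2 + q_1) with the largest k >= 1 whose denominator stays <= 15; these approach x as k grows, and every other convergent or intermediate fraction in range is farther away.
Largest k: floor((15 - q_1)/q_2) = floor((15 - 6)/7) = 1.
That gives (1*64 + 55)/(1*7 + 6) = 119/13.
Compare the errors: |x - 64/7| = |183*7 - 64*20|/(20*7) = 1/140, and |x - 119/13| = |183*13 - 119*20|/(20*13) = 1/260.
Cross-multiplying, 1*140 = 140 < 260 = 1*260, so 1/260 is smaller: the intermediate fraction 119/13 is closer to x than 64/7.

119/13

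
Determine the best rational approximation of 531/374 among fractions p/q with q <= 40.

44/31

Expand x = 531/374 as a continued fraction with the Euclidean algorithm:
  531 = 1*374 + 157, so a_0 = 1.
  374 = 2*157 + 60, so a_1 = 2.
  157 = 2*60 + 37, so a_2 = 2.
  60 = 1*37 + 23, so a_3 = 1.
  37 = 1*23 + 14, so a_4 = 1.
  23 = 1*14 + 9, so a_5 = 1.
  14 = 1*9 + 5, so a_6 = 1.
  9 = 1*5 + 4, so a_7 = 1.
  5 = 1*4 + 1, so a_8 = 1.
  4 = 4*1 + 0, so a_9 = 4.
so x = [1; 2, 2, 1, 1, 1, 1, 1, 1, 4].
Convergents (p_i = a_i*p_{i-1} + p_{i-2}, q_i = a_i*q_{i-1} + q_{i-2} with p_{-2}=0, p_{-1}=1, q_{-2}=1, q_{-1}=0), until the denominator exceeds 40:
  i=0: a_0=1, p_0 = 1*1 + 0 = 1, q_0 = 1*0 + 1 = 1.
  i=1: a_1=2, p_1 = 2*1 + 1 = 3, q_1 = 2*1 + 0 = 2.
  i=2: a_2=2, p_2 = 2*3 + 1 = 7, q_2 = 2*2 + 1 = 5.
  i=3: a_3=1, p_3 = 1*7 + 3 = 10, q_3 = 1*5 + 2 = 7.
  i=4: a_4=1, p_4 = 1*10 + 7 = 17, q_4 = 1*7 + 5 = 12.
  i=5: a_5=1, p_5 = 1*17 + 10 = 27, q_5 = 1*12 + 7 = 19.
  i=6: a_6=1, p_6 = 1*27 + 17 = 44, q_6 = 1*19 + 12 = 31.
  i=7: a_7=1, p_7 = 1*44 + 27 = 71, q_7 = 1*31 + 19 = 50.
q_7 = 50 > 40, so the last convergent with denominator <= 40 is p_6/q_6 = 44/31.
The closest fraction with denominator <= 40 is either p_6/q_6 or the intermediate fraction (k*p_6 + p_5)/(k*q_6 + q_5) with the largest k >= 1 whose denominator stays <= 40; these approach x as k grows, and every other convergent or intermediate fraction in range is farther away.
Largest k: floor((40 - q_5)/q_6) = floor((40 - 19)/31) = 0.
Since k = 0, no intermediate fraction beyond p_6/q_6 has denominator <= 40, so the convergent 44/31 is the closest (its error is |531*31 - 44*374|/(374*31) = 5/11594).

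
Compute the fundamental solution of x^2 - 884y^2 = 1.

First expand sqrt(884) as a continued fraction. With x_i = (sqrt(884) + m_i)/d_i and (m_0, d_0) = (0, 1): a_0 = floor(sqrt(884)) = 29, since 29^2 = 841 <= 884 < 900 = 30^2.
Iterate m_{i+1} = d_i*a_i - m_i, d_{i+1} = (884 - m_{i+1}^2)/d_i, a_{i+1} = floor((a_0 + m_{i+1})/d_{i+1}):
  m_1 = 1*29 - 0 = 29, d_1 = (884 - 29^2)/1 = 43/1 = 43, a_1 = floor((29 + 29)/43) = 1.
  m_2 = 43*1 - 29 = 14, d_2 = (884 - 14^2)/43 = 688/43 = 16, a_2 = floor((29 + 14)/16) = 2.
  m_3 = 16*2 - 14 = 18, d_3 = (884 - 18^2)/16 = 560/16 = 35, a_3 = floor((29 + 18)/35) = 1.
  m_4 = 35*1 - 18 = 17, d_4 = (884 - 17^2)/35 = 595/35 = 17, a_4 = floor((29 + 17)/17) = 2.
  m_5 = 17*2 - 17 = 17, d_5 = (884 - 17^2)/17 = 595/17 = 35, a_5 = floor((29 + 17)/35) = 1.
  m_6 = 35*1 - 17 = 18, d_6 = (884 - 18^2)/35 = 560/35 = 16, a_6 = floor((29 + 18)/16) = 2.
  m_7 = 16*2 - 18 = 14, d_7 = (884 - 14^2)/16 = 688/16 = 43, a_7 = floor((29 + 14)/43) = 1.
  m_8 = 43*1 - 14 = 29, d_8 = (884 - 29^2)/43 = 43/43 = 1, a_8 = floor((29 + 29)/1) = 58.
  m_9 = 1*58 - 29 = 29, d_9 = (884 - 29^2)/1 = 43/1 = 43: (m_9, d_9) = (m_1, d_1) = (29, 43), so from here the quotients repeat a_1, ..., a_8; the period length is 8.
So sqrt(884) = [29; (1, 2, 1, 2, 1, 2, 1, 58)] with period length k = 8.
k is even, so the fundamental solution of x^2 - 884y^2 = 1 is (p_{k-1}, q_{k-1}) = (p_7, q_7); compute convergents through index 7.
Convergents (p_i = a_i*p_{i-1} + p_{i-2}, q_i = a_i*q_{i-1} + q_{i-2} with p_{-2}=0, p_{-1}=1, q_{-2}=1, q_{-1}=0):
  i=0: a_0=29, p_0 = 29*1 + 0 = 29, q_0 = 29*0 + 1 = 1.
  i=1: a_1=1, p_1 = 1*29 + 1 = 30, q_1 = 1*1 + 0 = 1.
  i=2: a_2=2, p_2 = 2*30 + 29 = 89, q_2 = 2*1 + 1 = 3.
  i=3: a_3=1, p_3 = 1*89 + 30 = 119, q_3 = 1*3 + 1 = 4.
  i=4: a_4=2, p_4 = 2*119 + 89 = 327, q_4 = 2*4 + 3 = 11.
  i=5: a_5=1, p_5 = 1*327 + 119 = 446, q_5 = 1*11 + 4 = 15.
  i=6: a_6=2, p_6 = 2*446 + 327 = 1219, q_6 = 2*15 + 11 = 41.
  i=7: a_7=1, p_7 = 1*1219 + 446 = 1665, q_7 = 1*41 + 15 = 56.
Check: 1665^2 - 884*56^2 = 2772225 - 2772224 = 1, so (x, y) = (1665, 56) solves the equation, and by the theorem it is the least positive solution.

(x, y) = (1665, 56)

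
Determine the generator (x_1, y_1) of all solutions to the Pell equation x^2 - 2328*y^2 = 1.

(x, y) = (193, 4)

First expand sqrt(2328) as a continued fraction. With x_i = (sqrt(2328) + m_i)/d_i and (m_0, d_0) = (0, 1): a_0 = floor(sqrt(2328)) = 48, since 48^2 = 2304 <= 2328 < 2401 = 49^2.
Iterate m_{i+1} = d_i*a_i - m_i, d_{i+1} = (2328 - m_{i+1}^2)/d_i, a_{i+1} = floor((a_0 + m_{i+1})/d_{i+1}):
  m_1 = 1*48 - 0 = 48, d_1 = (2328 - 48^2)/1 = 24/1 = 24, a_1 = floor((48 + 48)/24) = 4.
  m_2 = 24*4 - 48 = 48, d_2 = (2328 - 48^2)/24 = 24/24 = 1, a_2 = floor((48 + 48)/1) = 96.
  m_3 = 1*96 - 48 = 48, d_3 = (2328 - 48^2)/1 = 24/1 = 24: (m_3, d_3) = (m_1, d_1) = (48, 24), so from here the quotients repeat a_1, a_2; the period length is 2.
So sqrt(2328) = [48; (4, 96)] with period length k = 2.
k is even, so the fundamental solution of x^2 - 2328y^2 = 1 is (p_{k-1}, q_{k-1}) = (p_1, q_1); compute convergents through index 1.
Convergents (p_i = a_i*p_{i-1} + p_{i-2}, q_i = a_i*q_{i-1} + q_{i-2} with p_{-2}=0, p_{-1}=1, q_{-2}=1, q_{-1}=0):
  i=0: a_0=48, p_0 = 48*1 + 0 = 48, q_0 = 48*0 + 1 = 1.
  i=1: a_1=4, p_1 = 4*48 + 1 = 193, q_1 = 4*1 + 0 = 4.
Check: 193^2 - 2328*4^2 = 37249 - 37248 = 1, so (x, y) = (193, 4) solves the equation, and by the theorem it is the least positive solution.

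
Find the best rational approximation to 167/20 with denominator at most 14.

117/14

Expand x = 167/20 as a continued fraction with the Euclidean algorithm:
  167 = 8*20 + 7, so a_0 = 8.
  20 = 2*7 + 6, so a_1 = 2.
  7 = 1*6 + 1, so a_2 = 1.
  6 = 6*1 + 0, so a_3 = 6.
so x = [8; 2, 1, 6].
Convergents (p_i = a_i*p_{i-1} + p_{i-2}, q_i = a_i*q_{i-1} + q_{i-2} with p_{-2}=0, p_{-1}=1, q_{-2}=1, q_{-1}=0), until the denominator exceeds 14:
  i=0: a_0=8, p_0 = 8*1 + 0 = 8, q_0 = 8*0 + 1 = 1.
  i=1: a_1=2, p_1 = 2*8 + 1 = 17, q_1 = 2*1 + 0 = 2.
  i=2: a_2=1, p_2 = 1*17 + 8 = 25, q_2 = 1*2 + 1 = 3.
  i=3: a_3=6, p_3 = 6*25 + 17 = 167, q_3 = 6*3 + 2 = 20.
q_3 = 20 > 14, so the last convergent with denominator <= 14 is p_2/q_2 = 25/3.
The closest fraction with denominator <= 14 is either p_2/q_2 or the intermediate fraction (k*p_2 + p_1)/(k*q_2 + q_1) with the largest k >= 1 whose denominator stays <= 14; these approach x as k grows, and every other convergent or intermediate fraction in range is farther away.
Largest k: floor((14 - q_1)/q_2) = floor((14 - 2)/3) = 4.
That gives (4*25 + 17)/(4*3 + 2) = 117/14.
Compare the errors: |x - 25/3| = |167*3 - 25*20|/(20*3) = 1/60, and |x - 117/14| = |167*14 - 117*20|/(20*14) = 2/280.
Cross-multiplying, 2*60 = 120 < 280 = 1*280, so 2/280 is smaller: the intermediate fraction 117/14 is closer to x than 25/3.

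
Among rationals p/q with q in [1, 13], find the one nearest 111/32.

Expand x = 111/32 as a continued fraction with the Euclidean algorithm:
  111 = 3*32 + 15, so a_0 = 3.
  32 = 2*15 + 2, so a_1 = 2.
  15 = 7*2 + 1, so a_2 = 7.
  2 = 2*1 + 0, so a_3 = 2.
so x = [3; 2, 7, 2].
Convergents (p_i = a_i*p_{i-1} + p_{i-2}, q_i = a_i*q_{i-1} + q_{i-2} with p_{-2}=0, p_{-1}=1, q_{-2}=1, q_{-1}=0), until the denominator exceeds 13:
  i=0: a_0=3, p_0 = 3*1 + 0 = 3, q_0 = 3*0 + 1 = 1.
  i=1: a_1=2, p_1 = 2*3 + 1 = 7, q_1 = 2*1 + 0 = 2.
  i=2: a_2=7, p_2 = 7*7 + 3 = 52, q_2 = 7*2 + 1 = 15.
q_2 = 15 > 13, so the last convergent with denominator <= 13 is p_1/q_1 = 7/2.
The closest fraction with denominator <= 13 is either p_1/q_1 or the intermediate fraction (k*p_1 + p_0)/(k*q_1 + q_0) with the largest k >= 1 whose denominator stays <= 13; these approach x as k grows, and every other convergent or intermediate fraction in range is farther away.
Largest k: floor((13 - q_0)/q_1) = floor((13 - 1)/2) = 6.
That gives (6*7 + 3)/(6*2 + 1) = 45/13.
Compare the errors: |x - 7/2| = |111*2 - 7*32|/(32*2) = 2/64, and |x - 45/13| = |111*13 - 45*32|/(32*13) = 3/416.
Cross-multiplying, 3*64 = 192 < 832 = 2*416, so 3/416 is smaller: the intermediate fraction 45/13 is closer to x than 7/2.

45/13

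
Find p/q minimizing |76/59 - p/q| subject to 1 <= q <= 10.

9/7

Expand x = 76/59 as a continued fraction with the Euclidean algorithm:
  76 = 1*59 + 17, so a_0 = 1.
  59 = 3*17 + 8, so a_1 = 3.
  17 = 2*8 + 1, so a_2 = 2.
  8 = 8*1 + 0, so a_3 = 8.
so x = [1; 3, 2, 8].
Convergents (p_i = a_i*p_{i-1} + p_{i-2}, q_i = a_i*q_{i-1} + q_{i-2} with p_{-2}=0, p_{-1}=1, q_{-2}=1, q_{-1}=0), until the denominator exceeds 10:
  i=0: a_0=1, p_0 = 1*1 + 0 = 1, q_0 = 1*0 + 1 = 1.
  i=1: a_1=3, p_1 = 3*1 + 1 = 4, q_1 = 3*1 + 0 = 3.
  i=2: a_2=2, p_2 = 2*4 + 1 = 9, q_2 = 2*3 + 1 = 7.
  i=3: a_3=8, p_3 = 8*9 + 4 = 76, q_3 = 8*7 + 3 = 59.
q_3 = 59 > 10, so the last convergent with denominator <= 10 is p_2/q_2 = 9/7.
The closest fraction with denominator <= 10 is either p_2/q_2 or the intermediate fraction (k*p_2 + p_1)/(k*q_2 + q_1) with the largest k >= 1 whose denominator stays <= 10; these approach x as k grows, and every other convergent or intermediate fraction in range is farther away.
Largest k: floor((10 - q_1)/q_2) = floor((10 - 3)/7) = 1.
That gives (1*9 + 4)/(1*7 + 3) = 13/10.
Compare the errors: |x - 9/7| = |76*7 - 9*59|/(59*7) = 1/413, and |x - 13/10| = |76*10 - 13*59|/(59*10) = 7/590.
Cross-multiplying, 1*590 = 590 < 2891 = 7*413, so 1/413 is smaller: the convergent 9/7 is closer to x than 13/10.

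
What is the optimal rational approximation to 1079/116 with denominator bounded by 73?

Expand x = 1079/116 as a continued fraction with the Euclidean algorithm:
  1079 = 9*116 + 35, so a_0 = 9.
  116 = 3*35 + 11, so a_1 = 3.
  35 = 3*11 + 2, so a_2 = 3.
  11 = 5*2 + 1, so a_3 = 5.
  2 = 2*1 + 0, so a_4 = 2.
so x = [9; 3, 3, 5, 2].
Convergents (p_i = a_i*p_{i-1} + p_{i-2}, q_i = a_i*q_{i-1} + q_{i-2} with p_{-2}=0, p_{-1}=1, q_{-2}=1, q_{-1}=0), until the denominator exceeds 73:
  i=0: a_0=9, p_0 = 9*1 + 0 = 9, q_0 = 9*0 + 1 = 1.
  i=1: a_1=3, p_1 = 3*9 + 1 = 28, q_1 = 3*1 + 0 = 3.
  i=2: a_2=3, p_2 = 3*28 + 9 = 93, q_2 = 3*3 + 1 = 10.
  i=3: a_3=5, p_3 = 5*93 + 28 = 493, q_3 = 5*10 + 3 = 53.
  i=4: a_4=2, p_4 = 2*493 + 93 = 1079, q_4 = 2*53 + 10 = 116.
q_4 = 116 > 73, so the last convergent with denominator <= 73 is p_3/q_3 = 493/53.
The closest fraction with denominator <= 73 is either p_3/q_3 or the intermediate fraction (k*p_3 + p_2)/(k*q_3 + q_2) with the largest k >= 1 whose denominator stays <= 73; these approach x as k grows, and every other convergent or intermediate fraction in range is farther away.
Largest k: floor((73 - q_2)/q_3) = floor((73 - 10)/53) = 1.
That gives (1*493 + 93)/(1*53 + 10) = 586/63.
Compare the errors: |x - 493/53| = |1079*53 - 493*116|/(116*53) = 1/6148, and |x - 586/63| = |1079*63 - 586*116|/(116*63) = 1/7308.
Cross-multiplying, 1*6148 = 6148 < 7308 = 1*7308, so 1/7308 is smaller: the intermediate fraction 586/63 is closer to x than 493/53.

586/63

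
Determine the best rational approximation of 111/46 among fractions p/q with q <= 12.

29/12

Expand x = 111/46 as a continued fraction with the Euclidean algorithm:
  111 = 2*46 + 19, so a_0 = 2.
  46 = 2*19 + 8, so a_1 = 2.
  19 = 2*8 + 3, so a_2 = 2.
  8 = 2*3 + 2, so a_3 = 2.
  3 = 1*2 + 1, so a_4 = 1.
  2 = 2*1 + 0, so a_5 = 2.
so x = [2; 2, 2, 2, 1, 2].
Convergents (p_i = a_i*p_{i-1} + p_{i-2}, q_i = a_i*q_{i-1} + q_{i-2} with p_{-2}=0, p_{-1}=1, q_{-2}=1, q_{-1}=0), until the denominator exceeds 12:
  i=0: a_0=2, p_0 = 2*1 + 0 = 2, q_0 = 2*0 + 1 = 1.
  i=1: a_1=2, p_1 = 2*2 + 1 = 5, q_1 = 2*1 + 0 = 2.
  i=2: a_2=2, p_2 = 2*5 + 2 = 12, q_2 = 2*2 + 1 = 5.
  i=3: a_3=2, p_3 = 2*12 + 5 = 29, q_3 = 2*5 + 2 = 12.
  i=4: a_4=1, p_4 = 1*29 + 12 = 41, q_4 = 1*12 + 5 = 17.
q_4 = 17 > 12, so the last convergent with denominator <= 12 is p_3/q_3 = 29/12.
The closest fraction with denominator <= 12 is either p_3/q_3 or the intermediate fraction (k*p_3 + p_2)/(k*q_3 + q_2) with the largest k >= 1 whose denominator stays <= 12; these approach x as k grows, and every other convergent or intermediate fraction in range is farther away.
Largest k: floor((12 - q_2)/q_3) = floor((12 - 5)/12) = 0.
Since k = 0, no intermediate fraction beyond p_3/q_3 has denominator <= 12, so the convergent 29/12 is the closest (its error is |111*12 - 29*46|/(46*12) = 2/552).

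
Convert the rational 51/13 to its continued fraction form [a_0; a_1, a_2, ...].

[3; 1, 12]

Run the Euclidean algorithm on 51 and 13; the successive quotients are the partial quotients a_0, a_1, ... (each step inverts the fractional part left over by the previous one):
  51 = 3*13 + 12, so a_0 = 3.
  13 = 1*12 + 1, so a_1 = 1.
  12 = 12*1 + 0, so a_2 = 12.
The remainder reaches 0 after 3 divisions, so the expansion has 3 partial quotients, read off in order.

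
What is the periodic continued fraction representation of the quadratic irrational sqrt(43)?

[6; (1, 1, 3, 1, 5, 1, 3, 1, 1, 12)]

Write x_i = (sqrt(43) + m_i)/d_i with (m_0, d_0) = (0, 1). a_0 = floor(sqrt(43)) = 6, since 6^2 = 36 <= 43 < 49 = 7^2.
Iterate m_{i+1} = d_i*a_i - m_i, d_{i+1} = (43 - m_{i+1}^2)/d_i, a_{i+1} = floor((a_0 + m_{i+1})/d_{i+1}):
  m_1 = 1*6 - 0 = 6, d_1 = (43 - 6^2)/1 = 7/1 = 7, a_1 = floor((6 + 6)/7) = 1.
  m_2 = 7*1 - 6 = 1, d_2 = (43 - 1^2)/7 = 42/7 = 6, a_2 = floor((6 + 1)/6) = 1.
  m_3 = 6*1 - 1 = 5, d_3 = (43 - 5^2)/6 = 18/6 = 3, a_3 = floor((6 + 5)/3) = 3.
  m_4 = 3*3 - 5 = 4, d_4 = (43 - 4^2)/3 = 27/3 = 9, a_4 = floor((6 + 4)/9) = 1.
  m_5 = 9*1 - 4 = 5, d_5 = (43 - 5^2)/9 = 18/9 = 2, a_5 = floor((6 + 5)/2) = 5.
  m_6 = 2*5 - 5 = 5, d_6 = (43 - 5^2)/2 = 18/2 = 9, a_6 = floor((6 + 5)/9) = 1.
  m_7 = 9*1 - 5 = 4, d_7 = (43 - 4^2)/9 = 27/9 = 3, a_7 = floor((6 + 4)/3) = 3.
  m_8 = 3*3 - 4 = 5, d_8 = (43 - 5^2)/3 = 18/3 = 6, a_8 = floor((6 + 5)/6) = 1.
  m_9 = 6*1 - 5 = 1, d_9 = (43 - 1^2)/6 = 42/6 = 7, a_9 = floor((6 + 1)/7) = 1.
  m_10 = 7*1 - 1 = 6, d_10 = (43 - 6^2)/7 = 7/7 = 1, a_10 = floor((6 + 6)/1) = 12.
  m_11 = 1*12 - 6 = 6, d_11 = (43 - 6^2)/1 = 7/1 = 7: (m_11, d_11) = (m_1, d_1) = (6, 7), so from here the quotients repeat a_1, ..., a_10; the period length is 10.
Hence the expansion of sqrt(43) is a_0 = 6 followed by the repeating block 1, 1, 3, 1, 5, 1, 3, 1, 1, 12 (period 10).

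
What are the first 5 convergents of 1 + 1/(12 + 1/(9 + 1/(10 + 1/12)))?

1/1, 13/12, 118/109, 1193/1102, 14434/13333

Using the convergent recurrence p_i = a_i*p_{i-1} + p_{i-2}, q_i = a_i*q_{i-1} + q_{i-2} with p_{-2}=0, p_{-1}=1, q_{-2}=1, q_{-1}=0:
  i=0: a_0=1, p_0 = 1*1 + 0 = 1, q_0 = 1*0 + 1 = 1.
  i=1: a_1=12, p_1 = 12*1 + 1 = 13, q_1 = 12*1 + 0 = 12.
  i=2: a_2=9, p_2 = 9*13 + 1 = 118, q_2 = 9*12 + 1 = 109.
  i=3: a_3=10, p_3 = 10*118 + 13 = 1193, q_3 = 10*109 + 12 = 1102.
  i=4: a_4=12, p_4 = 12*1193 + 118 = 14434, q_4 = 12*1102 + 109 = 13333.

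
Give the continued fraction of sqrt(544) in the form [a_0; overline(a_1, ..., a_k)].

Write x_i = (sqrt(544) + m_i)/d_i with (m_0, d_0) = (0, 1). a_0 = floor(sqrt(544)) = 23, since 23^2 = 529 <= 544 < 576 = 24^2.
Iterate m_{i+1} = d_i*a_i - m_i, d_{i+1} = (544 - m_{i+1}^2)/d_i, a_{i+1} = floor((a_0 + m_{i+1})/d_{i+1}):
  m_1 = 1*23 - 0 = 23, d_1 = (544 - 23^2)/1 = 15/1 = 15, a_1 = floor((23 + 23)/15) = 3.
  m_2 = 15*3 - 23 = 22, d_2 = (544 - 22^2)/15 = 60/15 = 4, a_2 = floor((23 + 22)/4) = 11.
  m_3 = 4*11 - 22 = 22, d_3 = (544 - 22^2)/4 = 60/4 = 15, a_3 = floor((23 + 22)/15) = 3.
  m_4 = 15*3 - 22 = 23, d_4 = (544 - 23^2)/15 = 15/15 = 1, a_4 = floor((23 + 23)/1) = 46.
  m_5 = 1*46 - 23 = 23, d_5 = (544 - 23^2)/1 = 15/1 = 15: (m_5, d_5) = (m_1, d_1) = (23, 15), so from here the quotients repeat a_1, ..., a_4; the period length is 4.
Hence the expansion of sqrt(544) is a_0 = 23 followed by the repeating block 3, 11, 3, 46 (period 4).

[23; overline(3, 11, 3, 46)]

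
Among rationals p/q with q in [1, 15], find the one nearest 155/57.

Expand x = 155/57 as a continued fraction with the Euclidean algorithm:
  155 = 2*57 + 41, so a_0 = 2.
  57 = 1*41 + 16, so a_1 = 1.
  41 = 2*16 + 9, so a_2 = 2.
  16 = 1*9 + 7, so a_3 = 1.
  9 = 1*7 + 2, so a_4 = 1.
  7 = 3*2 + 1, so a_5 = 3.
  2 = 2*1 + 0, so a_6 = 2.
so x = [2; 1, 2, 1, 1, 3, 2].
Convergents (p_i = a_i*p_{i-1} + p_{i-2}, q_i = a_i*q_{i-1} + q_{i-2} with p_{-2}=0, p_{-1}=1, q_{-2}=1, q_{-1}=0), until the denominator exceeds 15:
  i=0: a_0=2, p_0 = 2*1 + 0 = 2, q_0 = 2*0 + 1 = 1.
  i=1: a_1=1, p_1 = 1*2 + 1 = 3, q_1 = 1*1 + 0 = 1.
  i=2: a_2=2, p_2 = 2*3 + 2 = 8, q_2 = 2*1 + 1 = 3.
  i=3: a_3=1, p_3 = 1*8 + 3 = 11, q_3 = 1*3 + 1 = 4.
  i=4: a_4=1, p_4 = 1*11 + 8 = 19, q_4 = 1*4 + 3 = 7.
  i=5: a_5=3, p_5 = 3*19 + 11 = 68, q_5 = 3*7 + 4 = 25.
q_5 = 25 > 15, so the last convergent with denominator <= 15 is p_4/q_4 = 19/7.
The closest fraction with denominator <= 15 is either p_4/q_4 or the intermediate fraction (k*p_4 + p_3)/(k*q_4 + q_3) with the largest k >= 1 whose denominator stays <= 15; these approach x as k grows, and every other convergent or intermediate fraction in range is farther away.
Largest k: floor((15 - q_3)/q_4) = floor((15 - 4)/7) = 1.
That gives (1*19 + 11)/(1*7 + 4) = 30/11.
Compare the errors: |x - 19/7| = |155*7 - 19*57|/(57*7) = 2/399, and |x - 30/11| = |155*11 - 30*57|/(57*11) = 5/627.
Cross-multiplying, 2*627 = 1254 < 1995 = 5*399, so 2/399 is smaller: the convergent 19/7 is closer to x than 30/11.

19/7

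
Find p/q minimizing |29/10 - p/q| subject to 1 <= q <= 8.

23/8

Expand x = 29/10 as a continued fraction with the Euclidean algorithm:
  29 = 2*10 + 9, so a_0 = 2.
  10 = 1*9 + 1, so a_1 = 1.
  9 = 9*1 + 0, so a_2 = 9.
so x = [2; 1, 9].
Convergents (p_i = a_i*p_{i-1} + p_{i-2}, q_i = a_i*q_{i-1} + q_{i-2} with p_{-2}=0, p_{-1}=1, q_{-2}=1, q_{-1}=0), until the denominator exceeds 8:
  i=0: a_0=2, p_0 = 2*1 + 0 = 2, q_0 = 2*0 + 1 = 1.
  i=1: a_1=1, p_1 = 1*2 + 1 = 3, q_1 = 1*1 + 0 = 1.
  i=2: a_2=9, p_2 = 9*3 + 2 = 29, q_2 = 9*1 + 1 = 10.
q_2 = 10 > 8, so the last convergent with denominator <= 8 is p_1/q_1 = 3/1.
The closest fraction with denominator <= 8 is either p_1/q_1 or the intermediate fraction (k*p_1 + p_0)/(k*q_1 + q_0) with the largest k >= 1 whose denominator stays <= 8; these approach x as k grows, and every other convergent or intermediate fraction in range is farther away.
Largest k: floor((8 - q_0)/q_1) = floor((8 - 1)/1) = 7.
That gives (7*3 + 2)/(7*1 + 1) = 23/8.
Compare the errors: |x - 3/1| = |29*1 - 3*10|/(10*1) = 1/10, and |x - 23/8| = |29*8 - 23*10|/(10*8) = 2/80.
Cross-multiplying, 2*10 = 20 < 80 = 1*80, so 2/80 is smaller: the intermediate fraction 23/8 is closer to x than 3/1.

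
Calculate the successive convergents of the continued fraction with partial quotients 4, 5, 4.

4/1, 21/5, 88/21

Using the convergent recurrence p_i = a_i*p_{i-1} + p_{i-2}, q_i = a_i*q_{i-1} + q_{i-2} with p_{-2}=0, p_{-1}=1, q_{-2}=1, q_{-1}=0:
  i=0: a_0=4, p_0 = 4*1 + 0 = 4, q_0 = 4*0 + 1 = 1.
  i=1: a_1=5, p_1 = 5*4 + 1 = 21, q_1 = 5*1 + 0 = 5.
  i=2: a_2=4, p_2 = 4*21 + 4 = 88, q_2 = 4*5 + 1 = 21.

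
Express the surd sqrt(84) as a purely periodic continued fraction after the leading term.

[9; (6, 18)]

Write x_i = (sqrt(84) + m_i)/d_i with (m_0, d_0) = (0, 1). a_0 = floor(sqrt(84)) = 9, since 9^2 = 81 <= 84 < 100 = 10^2.
Iterate m_{i+1} = d_i*a_i - m_i, d_{i+1} = (84 - m_{i+1}^2)/d_i, a_{i+1} = floor((a_0 + m_{i+1})/d_{i+1}):
  m_1 = 1*9 - 0 = 9, d_1 = (84 - 9^2)/1 = 3/1 = 3, a_1 = floor((9 + 9)/3) = 6.
  m_2 = 3*6 - 9 = 9, d_2 = (84 - 9^2)/3 = 3/3 = 1, a_2 = floor((9 + 9)/1) = 18.
  m_3 = 1*18 - 9 = 9, d_3 = (84 - 9^2)/1 = 3/1 = 3: (m_3, d_3) = (m_1, d_1) = (9, 3), so from here the quotients repeat a_1, a_2; the period length is 2.
Hence the expansion of sqrt(84) is a_0 = 9 followed by the repeating block 6, 18 (period 2).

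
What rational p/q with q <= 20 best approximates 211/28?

Expand x = 211/28 as a continued fraction with the Euclidean algorithm:
  211 = 7*28 + 15, so a_0 = 7.
  28 = 1*15 + 13, so a_1 = 1.
  15 = 1*13 + 2, so a_2 = 1.
  13 = 6*2 + 1, so a_3 = 6.
  2 = 2*1 + 0, so a_4 = 2.
so x = [7; 1, 1, 6, 2].
Convergents (p_i = a_i*p_{i-1} + p_{i-2}, q_i = a_i*q_{i-1} + q_{i-2} with p_{-2}=0, p_{-1}=1, q_{-2}=1, q_{-1}=0), until the denominator exceeds 20:
  i=0: a_0=7, p_0 = 7*1 + 0 = 7, q_0 = 7*0 + 1 = 1.
  i=1: a_1=1, p_1 = 1*7 + 1 = 8, q_1 = 1*1 + 0 = 1.
  i=2: a_2=1, p_2 = 1*8 + 7 = 15, q_2 = 1*1 + 1 = 2.
  i=3: a_3=6, p_3 = 6*15 + 8 = 98, q_3 = 6*2 + 1 = 13.
  i=4: a_4=2, p_4 = 2*98 + 15 = 211, q_4 = 2*13 + 2 = 28.
q_4 = 28 > 20, so the last convergent with denominator <= 20 is p_3/q_3 = 98/13.
The closest fraction with denominator <= 20 is either p_3/q_3 or the intermediate fraction (k*p_3 + p_2)/(k*q_3 + q_2) with the largest k >= 1 whose denominator stays <= 20; these approach x as k grows, and every other convergent or intermediate fraction in range is farther away.
Largest k: floor((20 - q_2)/q_3) = floor((20 - 2)/13) = 1.
That gives (1*98 + 15)/(1*13 + 2) = 113/15.
Compare the errors: |x - 98/13| = |211*13 - 98*28|/(28*13) = 1/364, and |x - 113/15| = |211*15 - 113*28|/(28*15) = 1/420.
Cross-multiplying, 1*364 = 364 < 420 = 1*420, so 1/420 is smaller: the intermediate fraction 113/15 is closer to x than 98/13.

113/15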